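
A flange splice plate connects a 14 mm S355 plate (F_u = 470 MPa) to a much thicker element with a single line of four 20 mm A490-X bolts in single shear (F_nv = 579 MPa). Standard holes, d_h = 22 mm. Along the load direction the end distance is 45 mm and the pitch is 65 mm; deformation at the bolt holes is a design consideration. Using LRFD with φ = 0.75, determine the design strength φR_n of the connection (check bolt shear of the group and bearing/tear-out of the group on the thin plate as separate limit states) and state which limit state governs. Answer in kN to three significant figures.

546 kN (bolt shear governs)

Bolt shear: A_b = π·20²/4 = 314.2 mm²; R_n = 579 × 314.2 × 4 × 1 / 1000 = 727.6 kN → 0.75 × 727.6 = 546 kN.
Bearing (1.2 l_c t F_u ≤ 2.4 d t F_u): upper limit = 2.4·20·14·470 / 1000 = 315.8 kN.
  Edge l_c = 45 − 22/2 = 34 → r_n = 268.5 kN; interior l_c = 65 − 22 = 43 → r_n = 315.8 kN.
  R_n,bearing = 1·268.5 + 3·315.8 = 1216 kN → 0.75 × 1216 = 912 kN.
Bolt shear governs: 546 kN.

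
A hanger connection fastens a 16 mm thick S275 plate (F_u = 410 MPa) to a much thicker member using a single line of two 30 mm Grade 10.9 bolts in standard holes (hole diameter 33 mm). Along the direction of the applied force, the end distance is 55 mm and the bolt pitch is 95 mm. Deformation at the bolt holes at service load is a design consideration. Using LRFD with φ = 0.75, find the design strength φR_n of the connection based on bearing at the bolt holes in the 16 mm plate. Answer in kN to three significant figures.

Per bolt r_n = 1.2 l_c t F_u ≤ 2.4 d t F_u; upper limit = 2.4 × 30 × 16 × 410 / 1000 = 472.3 kN.
Edge bolt: l_c = 55 − 33/2 = 38.5 mm → 1.2 × 38.5 × 16 × 410 / 1000 = 303.1 → r_n = 303.1 kN.
Interior bolts: l_c = 95 − 33 = 62 mm → 1.2 × 62 × 16 × 410 / 1000 = 488.1 → r_n = 472.3 kN.
R_n = 1 × 303.1 + 1 × 472.3 = 775.4 kN.
Design strength φR_n = 0.75 × 775.4 = 582 kN.

582 kN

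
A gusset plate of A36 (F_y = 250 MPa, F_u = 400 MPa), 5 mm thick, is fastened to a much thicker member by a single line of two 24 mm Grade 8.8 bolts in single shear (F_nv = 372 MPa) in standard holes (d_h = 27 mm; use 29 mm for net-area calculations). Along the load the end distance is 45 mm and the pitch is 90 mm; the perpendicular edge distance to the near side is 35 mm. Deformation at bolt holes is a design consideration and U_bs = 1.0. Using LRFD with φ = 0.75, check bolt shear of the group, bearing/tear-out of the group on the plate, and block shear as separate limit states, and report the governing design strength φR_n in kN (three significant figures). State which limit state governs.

107 kN (block shear governs)

Bolt shear: A_b = π·24²/4 = 452.4 mm²; R_n = 372 × 452.4 × 2 × 1 / 1000 = 336.6 kN → 0.75 × 336.6 = 252 kN.
Bearing: edge l_c = 31.5, r_n = 75.6 kN; interior l_c = 63, r_n = 115.2 kN; R_n = 75.6 + 1·115.2 = 190.8 kN → 143 kN.
Block shear: A_gv = 675, A_nv = 457.5, A_nt = 102.5 mm²; R_n = min(0.6F_uA_nv, 0.6F_yA_gv) + U_bs·F_u·A_nt = 142.2 kN → 107 kN.
Block shear governs: 107 kN.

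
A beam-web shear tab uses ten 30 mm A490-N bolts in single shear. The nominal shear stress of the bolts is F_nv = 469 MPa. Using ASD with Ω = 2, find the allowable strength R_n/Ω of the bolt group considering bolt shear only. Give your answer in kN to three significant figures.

A_b = π × 30² / 4 = 706.9 mm².
R_n = F_nv · A_b · n · n_s = 469 × 706.9 × 10 × 1 / 1000 = 3315 kN.
Allowable strength R_n/Ω = 3315 / 2 = 1660 kN.

1660 kN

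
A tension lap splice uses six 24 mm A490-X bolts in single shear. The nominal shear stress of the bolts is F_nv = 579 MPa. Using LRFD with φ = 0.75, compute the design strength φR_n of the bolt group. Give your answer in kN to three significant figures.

A_b = π × 24² / 4 = 452.4 mm².
R_n = F_nv · A_b · n · n_s = 579 × 452.4 × 6 × 1 / 1000 = 1572 kN.
Design strength φR_n = 0.75 × 1572 = 1180 kN.

1180 kN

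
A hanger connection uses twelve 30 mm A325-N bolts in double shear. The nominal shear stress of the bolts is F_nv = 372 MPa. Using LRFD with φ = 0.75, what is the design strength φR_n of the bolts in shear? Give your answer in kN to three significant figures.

4730 kN

A_b = π × 30² / 4 = 706.9 mm².
R_n = F_nv · A_b · n · n_s = 372 × 706.9 × 12 × 2 / 1000 = 6311 kN.
Design strength φR_n = 0.75 × 6311 = 4730 kN.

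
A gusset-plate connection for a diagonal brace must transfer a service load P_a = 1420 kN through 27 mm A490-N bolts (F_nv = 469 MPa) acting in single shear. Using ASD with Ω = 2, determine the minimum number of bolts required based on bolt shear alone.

11 bolts

A_b = π·27²/4 = 572.6 mm².
Per-bolt allowable strength R_n/Ω = 469 × 572.6 × 1 / 1000 / 2 = 134.3 kN.
n ≥ 1420 / 134.3 = 10.58 → use 11 bolts.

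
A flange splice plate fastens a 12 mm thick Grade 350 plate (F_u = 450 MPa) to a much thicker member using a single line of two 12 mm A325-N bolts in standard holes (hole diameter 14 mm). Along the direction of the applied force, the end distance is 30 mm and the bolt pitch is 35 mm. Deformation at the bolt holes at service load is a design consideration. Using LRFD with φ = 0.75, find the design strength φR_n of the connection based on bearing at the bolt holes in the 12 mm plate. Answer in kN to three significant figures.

Per bolt r_n = 1.2 l_c t F_u ≤ 2.4 d t F_u; upper limit = 2.4 × 12 × 12 × 450 / 1000 = 155.5 kN.
Edge bolt: l_c = 30 − 14/2 = 23 mm → 1.2 × 23 × 12 × 450 / 1000 = 149 → r_n = 149 kN.
Interior bolts: l_c = 35 − 14 = 21 mm → 1.2 × 21 × 12 × 450 / 1000 = 136.1 → r_n = 136.1 kN.
R_n = 1 × 149 + 1 × 136.1 = 285.1 kN.
Design strength φR_n = 0.75 × 285.1 = 214 kN.

214 kN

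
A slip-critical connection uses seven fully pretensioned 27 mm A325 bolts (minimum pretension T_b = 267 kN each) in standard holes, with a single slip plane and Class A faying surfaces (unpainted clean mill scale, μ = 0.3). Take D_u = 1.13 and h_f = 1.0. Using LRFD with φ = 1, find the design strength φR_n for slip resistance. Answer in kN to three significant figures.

634 kN

R_n = μ · D_u · h_f · T_b · n_s · n_b = 0.3 × 1.13 × 1.0 × 267 × 1 × 7 = 633.6 kN.
Design strength φR_n = 1 × 633.6 = 634 kN.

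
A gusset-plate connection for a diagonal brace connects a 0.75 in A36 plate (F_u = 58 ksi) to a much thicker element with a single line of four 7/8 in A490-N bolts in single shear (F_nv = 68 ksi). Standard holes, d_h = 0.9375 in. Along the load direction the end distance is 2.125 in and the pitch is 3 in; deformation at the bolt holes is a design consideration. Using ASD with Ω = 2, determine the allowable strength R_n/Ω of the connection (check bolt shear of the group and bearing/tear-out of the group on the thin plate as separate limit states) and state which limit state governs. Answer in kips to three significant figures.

81.8 kips (bolt shear governs)

Bolt shear: A_b = π·0.875²/4 = 0.6013 in²; R_n = 68 × 0.6013 × 4 × 1 = 163.6 kips → 163.6 / 2 = 81.8 kips.
Bearing (1.2 l_c t F_u ≤ 2.4 d t F_u): upper limit = 2.4·0.875·0.75·58 = 91.35 kips.
  Edge l_c = 2.125 − 0.9375/2 = 1.656 → r_n = 86.46 kips; interior l_c = 3 − 0.9375 = 2.062 → r_n = 91.35 kips.
  R_n,bearing = 1·86.46 + 3·91.35 = 360.5 kips → 360.5 / 2 = 180 kips.
Bolt shear governs: 81.8 kips.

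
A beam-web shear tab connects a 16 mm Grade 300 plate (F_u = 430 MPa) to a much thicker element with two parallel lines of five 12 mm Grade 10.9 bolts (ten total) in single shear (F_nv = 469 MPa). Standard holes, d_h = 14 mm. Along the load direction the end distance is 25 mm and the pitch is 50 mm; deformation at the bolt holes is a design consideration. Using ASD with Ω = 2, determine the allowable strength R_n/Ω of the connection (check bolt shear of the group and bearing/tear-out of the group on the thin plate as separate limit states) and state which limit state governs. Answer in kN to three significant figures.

Bolt shear: A_b = π·12²/4 = 113.1 mm²; R_n = 469 × 113.1 × 10 × 1 / 1000 = 530.4 kN → 530.4 / 2 = 265 kN.
Bearing (1.2 l_c t F_u ≤ 2.4 d t F_u): upper limit = 2.4·12·16·430 / 1000 = 198.1 kN.
  Edge l_c = 25 − 14/2 = 18 → r_n = 148.6 kN; interior l_c = 50 − 14 = 36 → r_n = 198.1 kN.
  R_n,bearing = 2·148.6 + 8·198.1 = 1882 kN → 1882 / 2 = 941 kN.
Bolt shear governs: 265 kN.

265 kN (bolt shear governs)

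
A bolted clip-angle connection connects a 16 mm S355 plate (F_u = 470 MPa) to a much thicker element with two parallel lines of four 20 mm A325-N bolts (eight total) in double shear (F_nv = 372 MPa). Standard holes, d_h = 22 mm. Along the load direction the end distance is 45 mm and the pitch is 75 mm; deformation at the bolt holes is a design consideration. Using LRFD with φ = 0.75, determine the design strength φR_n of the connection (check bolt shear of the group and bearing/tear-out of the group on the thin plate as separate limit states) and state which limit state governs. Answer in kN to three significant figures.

Bolt shear: A_b = π·20²/4 = 314.2 mm²; R_n = 372 × 314.2 × 8 × 2 / 1000 = 1870 kN → 0.75 × 1870 = 1400 kN.
Bearing (1.2 l_c t F_u ≤ 2.4 d t F_u): upper limit = 2.4·20·16·470 / 1000 = 361 kN.
  Edge l_c = 45 − 22/2 = 34 → r_n = 306.8 kN; interior l_c = 75 − 22 = 53 → r_n = 361 kN.
  R_n,bearing = 2·306.8 + 6·361 = 2779 kN → 0.75 × 2779 = 2080 kN.
Bolt shear governs: 1400 kN.

1400 kN (bolt shear governs)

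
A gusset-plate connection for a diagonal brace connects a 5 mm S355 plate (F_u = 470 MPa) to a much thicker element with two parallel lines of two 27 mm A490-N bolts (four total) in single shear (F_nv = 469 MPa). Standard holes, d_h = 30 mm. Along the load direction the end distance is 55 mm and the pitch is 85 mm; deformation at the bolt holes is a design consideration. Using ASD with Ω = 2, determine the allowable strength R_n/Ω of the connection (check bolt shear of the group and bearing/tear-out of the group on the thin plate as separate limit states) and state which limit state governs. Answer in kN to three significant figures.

265 kN (bearing governs)

Bolt shear: A_b = π·27²/4 = 572.6 mm²; R_n = 469 × 572.6 × 4 × 1 / 1000 = 1074 kN → 1074 / 2 = 537 kN.
Bearing (1.2 l_c t F_u ≤ 2.4 d t F_u): upper limit = 2.4·27·5·470 / 1000 = 152.3 kN.
  Edge l_c = 55 − 30/2 = 40 → r_n = 112.8 kN; interior l_c = 85 − 30 = 55 → r_n = 152.3 kN.
  R_n,bearing = 2·112.8 + 2·152.3 = 530.2 kN → 530.2 / 2 = 265 kN.
Bearing governs: 265 kN.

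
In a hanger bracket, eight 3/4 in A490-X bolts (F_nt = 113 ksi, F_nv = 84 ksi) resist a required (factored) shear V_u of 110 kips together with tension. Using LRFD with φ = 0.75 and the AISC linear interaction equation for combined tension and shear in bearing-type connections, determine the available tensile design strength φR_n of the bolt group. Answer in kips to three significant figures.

A_b = π·0.75²/4 = 0.4418 in²; f_rv = 110 / (8 × 0.4418) = 31.12 ksi.
F'_nt = 1.3 F_nt − (F_nt / φF_nv) f_rv = 1.3·113 − (113/(0.75·84))·31.12 = 91.08 ksi, capped at F_nt → F'_nt = 91.08 ksi.
R_n = F'_nt · A_b · n = 91.08 × 0.4418 × 8 = 321.9 kips.
Design strength φR_n = 0.75 × 321.9 = 241 kips.

241 kips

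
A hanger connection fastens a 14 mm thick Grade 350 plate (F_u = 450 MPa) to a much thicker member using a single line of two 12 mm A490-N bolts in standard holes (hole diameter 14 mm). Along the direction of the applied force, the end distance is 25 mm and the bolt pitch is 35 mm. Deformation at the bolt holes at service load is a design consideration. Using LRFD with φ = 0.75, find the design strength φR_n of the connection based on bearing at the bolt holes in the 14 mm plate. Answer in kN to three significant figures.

Per bolt r_n = 1.2 l_c t F_u ≤ 2.4 d t F_u; upper limit = 2.4 × 12 × 14 × 450 / 1000 = 181.4 kN.
Edge bolt: l_c = 25 − 14/2 = 18 mm → 1.2 × 18 × 14 × 450 / 1000 = 136.1 → r_n = 136.1 kN.
Interior bolts: l_c = 35 − 14 = 21 mm → 1.2 × 21 × 14 × 450 / 1000 = 158.8 → r_n = 158.8 kN.
R_n = 1 × 136.1 + 1 × 158.8 = 294.8 kN.
Design strength φR_n = 0.75 × 294.8 = 221 kN.

221 kN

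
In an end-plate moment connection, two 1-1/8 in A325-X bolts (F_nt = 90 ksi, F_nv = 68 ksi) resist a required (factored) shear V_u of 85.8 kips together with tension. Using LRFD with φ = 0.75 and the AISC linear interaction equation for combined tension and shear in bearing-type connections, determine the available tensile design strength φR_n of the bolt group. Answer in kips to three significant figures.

60.9 kips

A_b = π·1.125²/4 = 0.994 in²; f_rv = 85.8 / (2 × 0.994) = 43.16 ksi.
F'_nt = 1.3 F_nt − (F_nt / φF_nv) f_rv = 1.3·90 − (90/(0.75·68))·43.16 = 40.84 ksi, capped at F_nt → F'_nt = 40.84 ksi.
R_n = F'_nt · A_b · n = 40.84 × 0.994 × 2 = 81.19 kips.
Design strength φR_n = 0.75 × 81.19 = 60.9 kips.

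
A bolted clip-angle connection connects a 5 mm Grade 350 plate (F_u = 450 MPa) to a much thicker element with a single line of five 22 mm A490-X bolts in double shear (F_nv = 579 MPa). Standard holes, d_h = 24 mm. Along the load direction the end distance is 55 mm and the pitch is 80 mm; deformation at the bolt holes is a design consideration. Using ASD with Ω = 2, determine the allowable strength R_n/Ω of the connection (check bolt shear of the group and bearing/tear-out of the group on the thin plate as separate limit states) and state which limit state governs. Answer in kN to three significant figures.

296 kN (bearing governs)

Bolt shear: A_b = π·22²/4 = 380.1 mm²; R_n = 579 × 380.1 × 5 × 2 / 1000 = 2201 kN → 2201 / 2 = 1100 kN.
Bearing (1.2 l_c t F_u ≤ 2.4 d t F_u): upper limit = 2.4·22·5·450 / 1000 = 118.8 kN.
  Edge l_c = 55 − 24/2 = 43 → r_n = 116.1 kN; interior l_c = 80 − 24 = 56 → r_n = 118.8 kN.
  R_n,bearing = 1·116.1 + 4·118.8 = 591.3 kN → 591.3 / 2 = 296 kN.
Bearing governs: 296 kN.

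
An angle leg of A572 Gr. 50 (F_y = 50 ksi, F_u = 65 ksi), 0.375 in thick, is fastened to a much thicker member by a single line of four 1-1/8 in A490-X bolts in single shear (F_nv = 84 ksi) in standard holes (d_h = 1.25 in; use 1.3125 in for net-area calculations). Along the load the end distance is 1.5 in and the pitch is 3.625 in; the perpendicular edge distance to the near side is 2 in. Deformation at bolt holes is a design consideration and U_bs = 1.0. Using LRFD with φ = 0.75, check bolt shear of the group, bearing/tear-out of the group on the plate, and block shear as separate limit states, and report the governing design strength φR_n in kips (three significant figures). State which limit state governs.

110 kips (block shear governs)

Bolt shear: A_b = π·1.125²/4 = 0.994 in²; R_n = 84 × 0.994 × 4 × 1 = 334 kips → 0.75 × 334 = 250 kips.
Bearing: edge l_c = 0.875, r_n = 25.59 kips; interior l_c = 2.375, r_n = 65.81 kips; R_n = 25.59 + 3·65.81 = 223 kips → 167 kips.
Block shear: A_gv = 4.641, A_nv = 2.918, A_nt = 0.5039 in²; R_n = min(0.6F_uA_nv, 0.6F_yA_gv) + U_bs·F_u·A_nt = 146.6 kips → 110 kips.
Block shear governs: 110 kips.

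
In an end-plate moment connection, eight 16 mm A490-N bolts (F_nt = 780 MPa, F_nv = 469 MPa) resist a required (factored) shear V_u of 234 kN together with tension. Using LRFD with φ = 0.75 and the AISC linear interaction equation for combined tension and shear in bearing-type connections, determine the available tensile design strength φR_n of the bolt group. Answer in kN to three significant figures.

A_b = π·16²/4 = 201.1 mm²; f_rv = 234 × 1000 / (8 × 201.1) = 145.5 MPa.
F'_nt = 1.3 F_nt − (F_nt / φF_nv) f_rv = 1.3·780 − (780/(0.75·469))·145.5 = 691.4 MPa, capped at F_nt → F'_nt = 691.4 MPa.
R_n = F'_nt · A_b · n = 691.4 × 201.1 × 8 / 1000 = 1112 kN.
Design strength φR_n = 0.75 × 1112 = 834 kN.

834 kN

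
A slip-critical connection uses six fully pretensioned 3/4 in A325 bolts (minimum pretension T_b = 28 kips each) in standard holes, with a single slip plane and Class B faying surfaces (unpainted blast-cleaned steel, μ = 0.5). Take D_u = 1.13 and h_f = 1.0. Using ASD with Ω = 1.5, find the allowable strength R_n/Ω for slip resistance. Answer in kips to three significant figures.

R_n = μ · D_u · h_f · T_b · n_s · n_b = 0.5 × 1.13 × 1.0 × 28 × 1 × 6 = 94.92 kips.
Allowable strength R_n/Ω = 94.92 / 1.5 = 63.3 kips.

63.3 kips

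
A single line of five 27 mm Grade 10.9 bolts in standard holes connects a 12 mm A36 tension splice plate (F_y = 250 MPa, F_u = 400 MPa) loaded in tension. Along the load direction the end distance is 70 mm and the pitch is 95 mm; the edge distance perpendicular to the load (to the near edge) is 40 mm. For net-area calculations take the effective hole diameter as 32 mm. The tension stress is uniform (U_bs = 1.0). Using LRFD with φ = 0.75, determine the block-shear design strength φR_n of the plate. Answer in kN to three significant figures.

694 kN

Shear plane L_v = 70 + 4·95 = 450 mm; A_gv = 450 × 12 = 5400 mm².
A_nv = (450 − 4.5·32) × 12 = 3672 mm².
A_nt = (40 − 0.5·32) × 12 = 288 mm².
0.6 F_u A_nv = 881.3 kN; 0.6 F_y A_gv = 810 kN → shear yielding governs the shear term.
R_n = 810 + 1.0 × 400 × 288 / 1000 = 925.2 kN.
Design strength φR_n = 0.75 × 925.2 = 694 kN.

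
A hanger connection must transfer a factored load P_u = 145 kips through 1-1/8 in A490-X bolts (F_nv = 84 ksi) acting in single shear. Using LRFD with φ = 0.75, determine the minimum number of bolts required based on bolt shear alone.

3 bolts

A_b = π·1.125²/4 = 0.994 in².
Per-bolt design strength φR_n = 0.75 × 84 × 0.994 × 1 = 62.62 kips.
n ≥ 145 / 62.62 = 2.315 → use 3 bolts.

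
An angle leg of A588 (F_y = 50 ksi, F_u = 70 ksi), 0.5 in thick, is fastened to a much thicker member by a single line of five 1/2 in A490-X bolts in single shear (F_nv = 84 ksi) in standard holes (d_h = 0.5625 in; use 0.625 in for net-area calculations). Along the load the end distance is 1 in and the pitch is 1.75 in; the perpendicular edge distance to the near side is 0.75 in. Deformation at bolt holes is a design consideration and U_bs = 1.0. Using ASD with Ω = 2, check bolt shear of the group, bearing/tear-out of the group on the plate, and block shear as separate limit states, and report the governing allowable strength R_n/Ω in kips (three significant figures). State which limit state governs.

Bolt shear: A_b = π·0.5²/4 = 0.1963 in²; R_n = 84 × 0.1963 × 5 × 1 = 82.47 kips → 82.47 / 2 = 41.2 kips.
Bearing: edge l_c = 0.7188, r_n = 30.19 kips; interior l_c = 1.188, r_n = 42 kips; R_n = 30.19 + 4·42 = 198.2 kips → 99.1 kips.
Block shear: A_gv = 4, A_nv = 2.594, A_nt = 0.2188 in²; R_n = min(0.6F_uA_nv, 0.6F_yA_gv) + U_bs·F_u·A_nt = 124.2 kips → 62.1 kips.
Bolt shear governs: 41.2 kips.

41.2 kips (bolt shear governs)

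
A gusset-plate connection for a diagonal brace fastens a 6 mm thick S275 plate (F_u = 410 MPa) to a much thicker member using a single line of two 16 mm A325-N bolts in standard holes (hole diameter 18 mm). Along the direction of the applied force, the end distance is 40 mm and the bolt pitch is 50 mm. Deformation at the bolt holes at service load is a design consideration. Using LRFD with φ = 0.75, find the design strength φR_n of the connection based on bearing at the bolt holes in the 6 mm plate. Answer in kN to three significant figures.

139 kN

Per bolt r_n = 1.2 l_c t F_u ≤ 2.4 d t F_u; upper limit = 2.4 × 16 × 6 × 410 / 1000 = 94.46 kN.
Edge bolt: l_c = 40 − 18/2 = 31 mm → 1.2 × 31 × 6 × 410 / 1000 = 91.51 → r_n = 91.51 kN.
Interior bolts: l_c = 50 − 18 = 32 mm → 1.2 × 32 × 6 × 410 / 1000 = 94.46 → r_n = 94.46 kN.
R_n = 1 × 91.51 + 1 × 94.46 = 186 kN.
Design strength φR_n = 0.75 × 186 = 139 kN.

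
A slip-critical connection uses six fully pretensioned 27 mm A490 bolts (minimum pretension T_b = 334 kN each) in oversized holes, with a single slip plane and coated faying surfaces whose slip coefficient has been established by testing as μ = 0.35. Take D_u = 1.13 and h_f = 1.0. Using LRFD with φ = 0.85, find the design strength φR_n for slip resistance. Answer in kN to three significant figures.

R_n = μ · D_u · h_f · T_b · n_s · n_b = 0.35 × 1.13 × 1.0 × 334 × 1 × 6 = 792.6 kN.
Design strength φR_n = 0.85 × 792.6 = 674 kN.

674 kN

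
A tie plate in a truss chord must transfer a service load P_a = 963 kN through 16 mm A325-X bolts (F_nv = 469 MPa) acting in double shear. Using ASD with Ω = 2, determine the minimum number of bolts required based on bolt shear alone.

11 bolts

A_b = π·16²/4 = 201.1 mm².
Per-bolt allowable strength R_n/Ω = 469 × 201.1 × 2 / 1000 / 2 = 94.3 kN.
n ≥ 963 / 94.3 = 10.21 → use 11 bolts.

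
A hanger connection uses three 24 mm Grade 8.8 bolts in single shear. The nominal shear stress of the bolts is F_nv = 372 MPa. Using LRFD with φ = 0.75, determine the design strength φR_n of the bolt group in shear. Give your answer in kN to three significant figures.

A_b = π × 24² / 4 = 452.4 mm².
R_n = F_nv · A_b · n · n_s = 372 × 452.4 × 3 × 1 / 1000 = 504.9 kN.
Design strength φR_n = 0.75 × 504.9 = 379 kN.

379 kN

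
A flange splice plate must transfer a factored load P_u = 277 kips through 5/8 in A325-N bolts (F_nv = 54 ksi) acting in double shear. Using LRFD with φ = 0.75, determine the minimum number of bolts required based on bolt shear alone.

12 bolts

A_b = π·0.625²/4 = 0.3068 in².
Per-bolt design strength φR_n = 0.75 × 54 × 0.3068 × 2 = 24.85 kips.
n ≥ 277 / 24.85 = 11.15 → use 12 bolts.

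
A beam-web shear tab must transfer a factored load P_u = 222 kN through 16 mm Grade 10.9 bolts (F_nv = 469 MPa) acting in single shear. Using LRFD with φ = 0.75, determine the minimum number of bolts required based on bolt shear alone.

4 bolts

A_b = π·16²/4 = 201.1 mm².
Per-bolt design strength φR_n = 0.75 × 469 × 201.1 × 1 / 1000 = 70.72 kN.
n ≥ 222 / 70.72 = 3.139 → use 4 bolts.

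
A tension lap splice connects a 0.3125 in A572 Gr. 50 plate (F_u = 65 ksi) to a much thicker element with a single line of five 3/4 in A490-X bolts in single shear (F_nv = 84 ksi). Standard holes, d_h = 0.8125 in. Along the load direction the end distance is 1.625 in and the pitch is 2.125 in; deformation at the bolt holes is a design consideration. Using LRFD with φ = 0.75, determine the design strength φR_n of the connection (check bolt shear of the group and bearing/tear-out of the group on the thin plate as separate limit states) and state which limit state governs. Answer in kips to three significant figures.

Bolt shear: A_b = π·0.75²/4 = 0.4418 in²; R_n = 84 × 0.4418 × 5 × 1 = 185.6 kips → 0.75 × 185.6 = 139 kips.
Bearing (1.2 l_c t F_u ≤ 2.4 d t F_u): upper limit = 2.4·0.75·0.3125·65 = 36.56 kips.
  Edge l_c = 1.625 − 0.8125/2 = 1.219 → r_n = 29.71 kips; interior l_c = 2.125 − 0.8125 = 1.312 → r_n = 31.99 kips.
  R_n,bearing = 1·29.71 + 4·31.99 = 157.7 kips → 0.75 × 157.7 = 118 kips.
Bearing governs: 118 kips.

118 kips (bearing governs)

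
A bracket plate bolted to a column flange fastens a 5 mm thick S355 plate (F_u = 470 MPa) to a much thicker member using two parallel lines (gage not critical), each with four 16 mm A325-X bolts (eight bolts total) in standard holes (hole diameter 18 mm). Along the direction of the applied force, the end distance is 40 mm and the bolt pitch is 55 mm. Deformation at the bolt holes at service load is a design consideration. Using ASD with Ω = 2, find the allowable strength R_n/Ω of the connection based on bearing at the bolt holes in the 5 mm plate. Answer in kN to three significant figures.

358 kN

Per bolt r_n = 1.2 l_c t F_u ≤ 2.4 d t F_u; upper limit = 2.4 × 16 × 5 × 470 / 1000 = 90.24 kN.
Edge bolt: l_c = 40 − 18/2 = 31 mm → 1.2 × 31 × 5 × 470 / 1000 = 87.42 → r_n = 87.42 kN.
Interior bolts: l_c = 55 − 18 = 37 mm → 1.2 × 37 × 5 × 470 / 1000 = 104.3 → r_n = 90.24 kN.
R_n = 2 × 87.42 + 6 × 90.24 = 716.3 kN.
Allowable strength R_n/Ω = 716.3 / 2 = 358 kN.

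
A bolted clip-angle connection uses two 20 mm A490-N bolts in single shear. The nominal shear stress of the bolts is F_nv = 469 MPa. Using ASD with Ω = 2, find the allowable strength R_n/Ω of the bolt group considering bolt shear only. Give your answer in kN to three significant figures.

A_b = π × 20² / 4 = 314.2 mm².
R_n = F_nv · A_b · n · n_s = 469 × 314.2 × 2 × 1 / 1000 = 294.7 kN.
Allowable strength R_n/Ω = 294.7 / 2 = 147 kN.

147 kN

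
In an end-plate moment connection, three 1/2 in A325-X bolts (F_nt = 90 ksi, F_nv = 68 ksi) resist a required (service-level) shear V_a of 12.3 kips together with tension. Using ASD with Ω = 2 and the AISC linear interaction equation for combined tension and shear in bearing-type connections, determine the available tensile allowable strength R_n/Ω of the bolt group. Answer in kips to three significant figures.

A_b = π·0.5²/4 = 0.1963 in²; f_rv = 12.3 / (3 × 0.1963) = 20.88 ksi.
F'_nt = 1.3 F_nt − (Ω F_nt / F_nv) f_rv = 1.3·90 − (2·90/68)·20.88 = 61.73 ksi, capped at F_nt → F'_nt = 61.73 ksi.
R_n = F'_nt · A_b · n = 61.73 × 0.1963 × 3 = 36.36 kips.
Allowable strength R_n/Ω = 36.36 / 2 = 18.2 kips.

18.2 kips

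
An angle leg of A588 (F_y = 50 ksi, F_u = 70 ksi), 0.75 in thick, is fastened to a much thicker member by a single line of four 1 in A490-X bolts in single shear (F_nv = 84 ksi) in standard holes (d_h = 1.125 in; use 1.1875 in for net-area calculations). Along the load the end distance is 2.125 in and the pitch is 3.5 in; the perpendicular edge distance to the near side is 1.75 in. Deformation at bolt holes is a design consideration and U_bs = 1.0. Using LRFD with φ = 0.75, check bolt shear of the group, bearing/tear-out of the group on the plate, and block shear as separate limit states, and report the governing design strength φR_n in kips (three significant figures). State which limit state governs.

198 kips (bolt shear governs)

Bolt shear: A_b = π·1²/4 = 0.7854 in²; R_n = 84 × 0.7854 × 4 × 1 = 263.9 kips → 0.75 × 263.9 = 198 kips.
Bearing: edge l_c = 1.562, r_n = 98.44 kips; interior l_c = 2.375, r_n = 126 kips; R_n = 98.44 + 3·126 = 476.4 kips → 357 kips.
Block shear: A_gv = 9.469, A_nv = 6.352, A_nt = 0.8672 in²; R_n = min(0.6F_uA_nv, 0.6F_yA_gv) + U_bs·F_u·A_nt = 327.5 kips → 246 kips.
Bolt shear governs: 198 kips.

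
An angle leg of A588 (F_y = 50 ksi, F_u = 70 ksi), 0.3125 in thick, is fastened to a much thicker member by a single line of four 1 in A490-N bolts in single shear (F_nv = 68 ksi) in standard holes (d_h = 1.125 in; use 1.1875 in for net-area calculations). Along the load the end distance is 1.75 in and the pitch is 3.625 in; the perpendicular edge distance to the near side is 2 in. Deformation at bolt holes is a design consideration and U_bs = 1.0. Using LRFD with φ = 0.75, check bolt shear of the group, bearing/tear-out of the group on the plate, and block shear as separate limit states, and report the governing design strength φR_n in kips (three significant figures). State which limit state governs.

Bolt shear: A_b = π·1²/4 = 0.7854 in²; R_n = 68 × 0.7854 × 4 × 1 = 213.6 kips → 0.75 × 213.6 = 160 kips.
Bearing: edge l_c = 1.188, r_n = 31.17 kips; interior l_c = 2.5, r_n = 52.5 kips; R_n = 31.17 + 3·52.5 = 188.7 kips → 142 kips.
Block shear: A_gv = 3.945, A_nv = 2.646, A_nt = 0.4395 in²; R_n = min(0.6F_uA_nv, 0.6F_yA_gv) + U_bs·F_u·A_nt = 141.9 kips → 106 kips.
Block shear governs: 106 kips.

106 kips (block shear governs)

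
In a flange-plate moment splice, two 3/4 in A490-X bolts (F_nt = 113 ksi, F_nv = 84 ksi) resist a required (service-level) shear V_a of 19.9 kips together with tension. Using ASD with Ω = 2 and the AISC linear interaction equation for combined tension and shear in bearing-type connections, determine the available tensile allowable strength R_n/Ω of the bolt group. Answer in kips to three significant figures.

A_b = π·0.75²/4 = 0.4418 in²; f_rv = 19.9 / (2 × 0.4418) = 22.52 ksi.
F'_nt = 1.3 F_nt − (Ω F_nt / F_nv) f_rv = 1.3·113 − (2·113/84)·22.52 = 86.3 ksi, capped at F_nt → F'_nt = 86.3 ksi.
R_n = F'_nt · A_b · n = 86.3 × 0.4418 × 2 = 76.26 kips.
Allowable strength R_n/Ω = 76.26 / 2 = 38.1 kips.

38.1 kips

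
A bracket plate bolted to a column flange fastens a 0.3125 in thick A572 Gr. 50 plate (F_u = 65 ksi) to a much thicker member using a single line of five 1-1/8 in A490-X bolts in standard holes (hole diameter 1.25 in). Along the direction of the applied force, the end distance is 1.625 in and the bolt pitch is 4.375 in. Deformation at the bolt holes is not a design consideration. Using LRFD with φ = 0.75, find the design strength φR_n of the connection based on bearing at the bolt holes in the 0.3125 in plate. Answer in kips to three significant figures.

229 kips

Per bolt r_n = 1.5 l_c t F_u ≤ 3.0 d t F_u; upper limit = 3.0 × 1.125 × 0.3125 × 65 = 68.55 kips.
Edge bolt: l_c = 1.625 − 1.25/2 = 1 in → 1.5 × 1 × 0.3125 × 65 = 30.47 → r_n = 30.47 kips.
Interior bolts: l_c = 4.375 − 1.25 = 3.125 in → 1.5 × 3.125 × 0.3125 × 65 = 95.21 → r_n = 68.55 kips.
R_n = 1 × 30.47 + 4 × 68.55 = 304.7 kips.
Design strength φR_n = 0.75 × 304.7 = 229 kips.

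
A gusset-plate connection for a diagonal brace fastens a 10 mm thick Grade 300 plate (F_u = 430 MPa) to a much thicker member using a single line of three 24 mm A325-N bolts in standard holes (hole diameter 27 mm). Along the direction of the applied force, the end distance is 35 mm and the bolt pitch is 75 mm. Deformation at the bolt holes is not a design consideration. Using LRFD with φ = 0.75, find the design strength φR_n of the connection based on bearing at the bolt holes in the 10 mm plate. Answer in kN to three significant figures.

568 kN

Per bolt r_n = 1.5 l_c t F_u ≤ 3.0 d t F_u; upper limit = 3.0 × 24 × 10 × 430 / 1000 = 309.6 kN.
Edge bolt: l_c = 35 − 27/2 = 21.5 mm → 1.5 × 21.5 × 10 × 430 / 1000 = 138.7 → r_n = 138.7 kN.
Interior bolts: l_c = 75 − 27 = 48 mm → 1.5 × 48 × 10 × 430 / 1000 = 309.6 → r_n = 309.6 kN.
R_n = 1 × 138.7 + 2 × 309.6 = 757.9 kN.
Design strength φR_n = 0.75 × 757.9 = 568 kN.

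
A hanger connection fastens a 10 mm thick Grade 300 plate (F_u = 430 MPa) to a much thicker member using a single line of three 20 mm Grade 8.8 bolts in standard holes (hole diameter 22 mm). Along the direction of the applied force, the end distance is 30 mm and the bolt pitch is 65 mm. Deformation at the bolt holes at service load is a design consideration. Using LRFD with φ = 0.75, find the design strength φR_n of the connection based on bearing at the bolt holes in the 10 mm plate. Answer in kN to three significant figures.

383 kN

Per bolt r_n = 1.2 l_c t F_u ≤ 2.4 d t F_u; upper limit = 2.4 × 20 × 10 × 430 / 1000 = 206.4 kN.
Edge bolt: l_c = 30 − 22/2 = 19 mm → 1.2 × 19 × 10 × 430 / 1000 = 98.04 → r_n = 98.04 kN.
Interior bolts: l_c = 65 − 22 = 43 mm → 1.2 × 43 × 10 × 430 / 1000 = 221.9 → r_n = 206.4 kN.
R_n = 1 × 98.04 + 2 × 206.4 = 510.8 kN.
Design strength φR_n = 0.75 × 510.8 = 383 kN.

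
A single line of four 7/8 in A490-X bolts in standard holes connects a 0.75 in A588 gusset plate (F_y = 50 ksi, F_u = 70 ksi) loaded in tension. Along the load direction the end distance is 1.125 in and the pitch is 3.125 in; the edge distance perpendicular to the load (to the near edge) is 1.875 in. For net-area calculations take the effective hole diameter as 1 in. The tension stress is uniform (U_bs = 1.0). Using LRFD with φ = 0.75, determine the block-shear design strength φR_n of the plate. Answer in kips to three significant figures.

220 kips

Shear plane L_v = 1.125 + 3·3.125 = 10.5 in; A_gv = 10.5 × 0.75 = 7.875 in².
A_nv = (10.5 − 3.5·1) × 0.75 = 5.25 in².
A_nt = (1.875 − 0.5·1) × 0.75 = 1.031 in².
0.6 F_u A_nv = 220.5 kips; 0.6 F_y A_gv = 236.2 kips → shear rupture governs the shear term.
R_n = 220.5 + 1.0 × 70 × 1.031 = 292.7 kips.
Design strength φR_n = 0.75 × 292.7 = 220 kips.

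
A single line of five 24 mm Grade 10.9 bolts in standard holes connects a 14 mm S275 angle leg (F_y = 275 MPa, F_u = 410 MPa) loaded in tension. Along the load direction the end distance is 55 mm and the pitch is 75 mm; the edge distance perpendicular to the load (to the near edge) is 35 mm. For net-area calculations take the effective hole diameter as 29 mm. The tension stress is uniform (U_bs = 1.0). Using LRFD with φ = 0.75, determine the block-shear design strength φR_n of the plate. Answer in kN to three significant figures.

Shear plane L_v = 55 + 4·75 = 355 mm; A_gv = 355 × 14 = 4970 mm².
A_nv = (355 − 4.5·29) × 14 = 3143 mm².
A_nt = (35 − 0.5·29) × 14 = 287 mm².
0.6 F_u A_nv = 773.2 kN; 0.6 F_y A_gv = 820.1 kN → shear rupture governs the shear term.
R_n = 773.2 + 1.0 × 410 × 287 / 1000 = 890.8 kN.
Design strength φR_n = 0.75 × 890.8 = 668 kN.

668 kN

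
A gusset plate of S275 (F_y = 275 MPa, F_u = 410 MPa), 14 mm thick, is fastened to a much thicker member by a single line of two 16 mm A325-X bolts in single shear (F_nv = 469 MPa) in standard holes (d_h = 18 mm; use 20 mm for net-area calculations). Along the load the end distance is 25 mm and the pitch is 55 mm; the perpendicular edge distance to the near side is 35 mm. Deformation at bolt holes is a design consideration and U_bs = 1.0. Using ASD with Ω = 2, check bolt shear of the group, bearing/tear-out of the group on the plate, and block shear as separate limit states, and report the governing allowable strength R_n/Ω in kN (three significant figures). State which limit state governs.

94.3 kN (bolt shear governs)

Bolt shear: A_b = π·16²/4 = 201.1 mm²; R_n = 469 × 201.1 × 2 × 1 / 1000 = 188.6 kN → 188.6 / 2 = 94.3 kN.
Bearing: edge l_c = 16, r_n = 110.2 kN; interior l_c = 37, r_n = 220.4 kN; R_n = 110.2 + 1·220.4 = 330.6 kN → 165 kN.
Block shear: A_gv = 1120, A_nv = 700, A_nt = 350 mm²; R_n = min(0.6F_uA_nv, 0.6F_yA_gv) + U_bs·F_u·A_nt = 315.7 kN → 158 kN.
Bolt shear governs: 94.3 kN.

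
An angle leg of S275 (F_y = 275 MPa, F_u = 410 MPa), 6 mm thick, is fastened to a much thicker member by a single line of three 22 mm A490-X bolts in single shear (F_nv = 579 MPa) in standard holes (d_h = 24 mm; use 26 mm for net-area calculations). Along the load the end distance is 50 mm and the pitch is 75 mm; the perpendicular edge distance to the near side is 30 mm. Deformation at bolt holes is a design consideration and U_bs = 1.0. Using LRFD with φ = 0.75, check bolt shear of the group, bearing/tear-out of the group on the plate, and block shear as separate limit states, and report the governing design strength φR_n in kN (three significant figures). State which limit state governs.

Bolt shear: A_b = π·22²/4 = 380.1 mm²; R_n = 579 × 380.1 × 3 × 1 / 1000 = 660.3 kN → 0.75 × 660.3 = 495 kN.
Bearing: edge l_c = 38, r_n = 112.2 kN; interior l_c = 51, r_n = 129.9 kN; R_n = 112.2 + 2·129.9 = 372 kN → 279 kN.
Block shear: A_gv = 1200, A_nv = 810, A_nt = 102 mm²; R_n = min(0.6F_uA_nv, 0.6F_yA_gv) + U_bs·F_u·A_nt = 239.8 kN → 180 kN.
Block shear governs: 180 kN.

180 kN (block shear governs)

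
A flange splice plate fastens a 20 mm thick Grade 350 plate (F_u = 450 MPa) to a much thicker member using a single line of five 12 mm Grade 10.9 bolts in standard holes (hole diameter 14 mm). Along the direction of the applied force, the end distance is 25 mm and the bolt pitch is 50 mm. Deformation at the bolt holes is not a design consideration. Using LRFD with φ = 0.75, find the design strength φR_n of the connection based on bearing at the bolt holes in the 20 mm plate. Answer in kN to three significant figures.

1150 kN

Per bolt r_n = 1.5 l_c t F_u ≤ 3.0 d t F_u; upper limit = 3.0 × 12 × 20 × 450 / 1000 = 324 kN.
Edge bolt: l_c = 25 − 14/2 = 18 mm → 1.5 × 18 × 20 × 450 / 1000 = 243 → r_n = 243 kN.
Interior bolts: l_c = 50 − 14 = 36 mm → 1.5 × 36 × 20 × 450 / 1000 = 486 → r_n = 324 kN.
R_n = 1 × 243 + 4 × 324 = 1539 kN.
Design strength φR_n = 0.75 × 1539 = 1150 kN.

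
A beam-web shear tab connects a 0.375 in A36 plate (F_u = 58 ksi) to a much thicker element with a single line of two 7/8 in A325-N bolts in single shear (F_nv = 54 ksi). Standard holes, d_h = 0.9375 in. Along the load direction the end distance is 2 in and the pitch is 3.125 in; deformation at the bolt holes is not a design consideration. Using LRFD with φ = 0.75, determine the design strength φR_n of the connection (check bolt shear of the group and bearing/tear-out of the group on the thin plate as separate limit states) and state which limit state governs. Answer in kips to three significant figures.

48.7 kips (bolt shear governs)

Bolt shear: A_b = π·0.875²/4 = 0.6013 in²; R_n = 54 × 0.6013 × 2 × 1 = 64.94 kips → 0.75 × 64.94 = 48.7 kips.
Bearing (1.5 l_c t F_u ≤ 3.0 d t F_u): upper limit = 3.0·0.875·0.375·58 = 57.09 kips.
  Edge l_c = 2 − 0.9375/2 = 1.531 → r_n = 49.96 kips; interior l_c = 3.125 − 0.9375 = 2.188 → r_n = 57.09 kips.
  R_n,bearing = 1·49.96 + 1·57.09 = 107.1 kips → 0.75 × 107.1 = 80.3 kips.
Bolt shear governs: 48.7 kips.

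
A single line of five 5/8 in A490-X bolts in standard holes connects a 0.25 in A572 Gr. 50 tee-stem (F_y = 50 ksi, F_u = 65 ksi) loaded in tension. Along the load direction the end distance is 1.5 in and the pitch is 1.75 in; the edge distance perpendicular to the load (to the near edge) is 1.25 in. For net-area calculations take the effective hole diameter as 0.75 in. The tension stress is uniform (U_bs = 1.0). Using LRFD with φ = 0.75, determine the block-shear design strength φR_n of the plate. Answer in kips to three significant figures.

Shear plane L_v = 1.5 + 4·1.75 = 8.5 in; A_gv = 8.5 × 0.25 = 2.125 in².
A_nv = (8.5 − 4.5·0.75) × 0.25 = 1.281 in².
A_nt = (1.25 − 0.5·0.75) × 0.25 = 0.2188 in².
0.6 F_u A_nv = 49.97 kips; 0.6 F_y A_gv = 63.75 kips → shear rupture governs the shear term.
R_n = 49.97 + 1.0 × 65 × 0.2188 = 64.19 kips.
Design strength φR_n = 0.75 × 64.19 = 48.1 kips.

48.1 kips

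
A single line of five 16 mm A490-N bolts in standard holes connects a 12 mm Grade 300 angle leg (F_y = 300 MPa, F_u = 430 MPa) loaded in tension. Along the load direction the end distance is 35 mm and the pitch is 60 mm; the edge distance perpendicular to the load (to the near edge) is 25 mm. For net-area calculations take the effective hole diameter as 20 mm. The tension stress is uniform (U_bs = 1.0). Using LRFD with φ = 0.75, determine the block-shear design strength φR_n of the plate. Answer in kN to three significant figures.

488 kN

Shear plane L_v = 35 + 4·60 = 275 mm; A_gv = 275 × 12 = 3300 mm².
A_nv = (275 − 4.5·20) × 12 = 2220 mm².
A_nt = (25 − 0.5·20) × 12 = 180 mm².
0.6 F_u A_nv = 572.8 kN; 0.6 F_y A_gv = 594 kN → shear rupture governs the shear term.
R_n = 572.8 + 1.0 × 430 × 180 / 1000 = 650.2 kN.
Design strength φR_n = 0.75 × 650.2 = 488 kN.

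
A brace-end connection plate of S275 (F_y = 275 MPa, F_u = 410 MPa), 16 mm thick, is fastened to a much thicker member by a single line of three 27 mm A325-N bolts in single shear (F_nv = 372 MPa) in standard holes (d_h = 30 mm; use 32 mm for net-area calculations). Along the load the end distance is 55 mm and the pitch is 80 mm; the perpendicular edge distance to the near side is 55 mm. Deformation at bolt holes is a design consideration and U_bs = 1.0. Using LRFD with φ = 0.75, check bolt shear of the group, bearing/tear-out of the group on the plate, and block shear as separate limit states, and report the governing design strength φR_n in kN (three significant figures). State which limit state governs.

479 kN (bolt shear governs)

Bolt shear: A_b = π·27²/4 = 572.6 mm²; R_n = 372 × 572.6 × 3 × 1 / 1000 = 639 kN → 0.75 × 639 = 479 kN.
Bearing: edge l_c = 40, r_n = 314.9 kN; interior l_c = 50, r_n = 393.6 kN; R_n = 314.9 + 2·393.6 = 1102 kN → 827 kN.
Block shear: A_gv = 3440, A_nv = 2160, A_nt = 624 mm²; R_n = min(0.6F_uA_nv, 0.6F_yA_gv) + U_bs·F_u·A_nt = 787.2 kN → 590 kN.
Bolt shear governs: 479 kN.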